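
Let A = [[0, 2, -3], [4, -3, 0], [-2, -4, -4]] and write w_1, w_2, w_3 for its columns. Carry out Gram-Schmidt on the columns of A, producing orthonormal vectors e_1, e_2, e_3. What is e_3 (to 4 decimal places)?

w_1 = (0, 4, -2); ‖w_1‖ = 4.4721, so e_1 = (0.0000, 0.8944, -0.4472).
e_1·w_2 = 0.0000·2 + 0.8944·(-3) + (-0.4472)·(-4) = -0.8944.
u_2 = w_2 + 0.8944·e_1 = (2.0000, -2.2000, -4.4000).
‖u_2‖ = 5.3104, so e_2 = (0.3766, -0.4143, -0.8286).
e_1·w_3 = 0.0000·(-3) + 0.8944·0 + (-0.4472)·(-4) = 1.7889; e_2·w_3 = 0.3766·(-3) + (-0.4143)·0 + (-0.8286)·(-4) = 2.1844.
u_3 = w_3 − 1.7889·e_1 − 2.1844·e_2 = (-3.8227, -0.6950, -1.3901).
‖u_3‖ = 4.1265, so e_3 = (-0.9264, -0.1684, -0.3369).

e_3 = (-0.9264, -0.1684, -0.3369)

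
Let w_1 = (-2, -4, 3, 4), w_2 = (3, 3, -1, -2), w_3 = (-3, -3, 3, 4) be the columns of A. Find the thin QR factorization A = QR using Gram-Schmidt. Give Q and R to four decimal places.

w_1 = (-2, -4, 3, 4); ‖w_1‖ = 6.7082, so q_1 = (-0.2981, -0.5963, 0.4472, 0.5963).
q_1·w_2 = (-0.2981)·3 + (-0.5963)·3 + 0.4472·(-1) + 0.5963·(-2) = -4.3231.
u_2 = w_2 + 4.3231·q_1 = (1.7111, 0.4222, 0.9333, 0.5778).
‖u_2‖ = 2.0763, so q_2 = (0.8241, 0.2034, 0.4495, 0.2783).
q_1·w_3 = (-0.2981)·(-3) + (-0.5963)·(-3) + 0.4472·3 + 0.5963·4 = 6.4101; q_2·w_3 = 0.8241·(-3) + 0.2034·(-3) + 0.4495·3 + 0.2783·4 = -0.6208.
u_3 = w_3 − 6.4101·q_1 + 0.6208·q_2 = (-0.5773, 0.9485, 0.4124, 0.3505).
‖u_3‖ = 1.2352, so q_3 = (-0.4674, 0.7678, 0.3338, 0.2838).

Q = [[-0.2981, 0.8241, -0.4674], [-0.5963, 0.2034, 0.7678], [0.4472, 0.4495, 0.3338], [0.5963, 0.2783, 0.2838]], R = [[6.7082, -4.3231, 6.4101], [0.0000, 2.0763, -0.6208], [0.0000, 0.0000, 1.2352]]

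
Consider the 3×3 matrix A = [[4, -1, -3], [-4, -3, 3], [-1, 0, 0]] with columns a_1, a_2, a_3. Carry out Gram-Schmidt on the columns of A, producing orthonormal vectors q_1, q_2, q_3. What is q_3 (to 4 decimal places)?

q_3 = (-0.1839, 0.0613, -0.9810)

q_1 = a_1/‖a_1‖ = (4, -4, -1)/5.7446 = (0.6963, -0.6963, -0.1741).
r_{12} = q_1·a_2 = 1.3926.
u_2 = a_2 − 1.3926·q_1 = (-1.9697, -2.0303, 0.2424).
‖u_2‖ = 2.8391, so q_2 = (-0.6938, -0.7151, 0.0854).
r_{13} = q_1·a_3 = -4.1779; r_{23} = q_2·a_3 = -0.0640.
u_3 = a_3 + 4.1779·q_1 + 0.0640·q_2 = (-0.1353, 0.0451, -0.7218).
‖u_3‖ = 0.7358, so q_3 = (-0.1839, 0.0613, -0.9810).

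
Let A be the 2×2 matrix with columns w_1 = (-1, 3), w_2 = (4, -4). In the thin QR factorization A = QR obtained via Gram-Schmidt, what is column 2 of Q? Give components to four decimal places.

q_2 = (0.9487, 0.3162)

w_1 = (-1, 3); ‖w_1‖ = 3.1623, so q_1 = (-0.3162, 0.9487).
q_1·w_2 = (-0.3162)·4 + 0.9487·(-4) = -5.0596.
u_2 = w_2 + 5.0596·q_1 = (2.4000, 0.8000).
‖u_2‖ = 2.5298, so q_2 = (0.9487, 0.3162).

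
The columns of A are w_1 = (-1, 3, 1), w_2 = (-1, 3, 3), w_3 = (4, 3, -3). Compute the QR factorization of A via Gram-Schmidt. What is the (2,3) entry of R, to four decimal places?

r_{23} = -3.3371

w_1 = (-1, 3, 1); ‖w_1‖ = 3.3166, so e_1 = (-0.3015, 0.9045, 0.3015).
e_1·w_2 = (-0.3015)·(-1) + 0.9045·3 + 0.3015·3 = 3.9196.
u_2 = w_2 − 3.9196·e_1 = (0.1818, -0.5455, 1.8182).
‖u_2‖ = 1.9069, so e_2 = (0.0953, -0.2860, 0.9535).
r_{23} = e_2·w_3 = -3.3371.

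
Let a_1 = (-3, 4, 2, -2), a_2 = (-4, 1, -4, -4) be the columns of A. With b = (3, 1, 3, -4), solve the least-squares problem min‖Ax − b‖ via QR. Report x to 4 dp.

a_1 = (-3, 4, 2, -2); ‖a_1‖ = 5.7446, so q_1 = (-0.5222, 0.6963, 0.3482, -0.3482).
q_1·a_2 = (-0.5222)·(-4) + 0.6963·1 + 0.3482·(-4) + (-0.3482)·(-4) = 2.7852.
u_2 = a_2 − 2.7852·q_1 = (-2.5455, -0.9394, -4.9697, -3.0303).
‖u_2‖ = 6.4220, so q_2 = (-0.3964, -0.1463, -0.7739, -0.4719).
Qᵀb = (1.5667, -1.7695).
Back-substitute: x_2 = -1.7695/6.4220 = -0.2755.
x_1 = (1.5667 − 2.7852·(-0.2755))/5.7446 = 0.4063.

x = (0.4063, -0.2755)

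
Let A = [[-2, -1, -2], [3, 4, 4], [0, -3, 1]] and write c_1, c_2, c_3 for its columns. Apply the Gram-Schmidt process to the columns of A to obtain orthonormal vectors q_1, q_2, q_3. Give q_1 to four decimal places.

q_1 = (-0.5547, 0.8321, 0.0000)

c_1 = (-2, 3, 0); ‖c_1‖ = 3.6056, so q_1 = (-0.5547, 0.8321, 0.0000).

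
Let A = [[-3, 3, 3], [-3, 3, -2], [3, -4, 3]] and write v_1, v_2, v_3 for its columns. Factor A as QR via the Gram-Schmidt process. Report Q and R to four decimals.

e_1 = v_1/‖v_1‖ = (-3, -3, 3)/5.1962 = (-0.5774, -0.5774, 0.5774).
r_{12} = e_1·v_2 = -5.7735.
u_2 = v_2 + 5.7735·e_1 = (-0.3333, -0.3333, -0.6667).
‖u_2‖ = 0.8165, so e_2 = (-0.4082, -0.4082, -0.8165).
r_{13} = e_1·v_3 = 1.1547; r_{23} = e_2·v_3 = -2.8577.
u_3 = v_3 − 1.1547·e_1 + 2.8577·e_2 = (2.5000, -2.5000, 0.0000).
‖u_3‖ = 3.5355, so e_3 = (0.7071, -0.7071, 0.0000).

Q = [[-0.5774, -0.4082, 0.7071], [-0.5774, -0.4082, -0.7071], [0.5774, -0.8165, 0.0000]], R = [[5.1962, -5.7735, 1.1547], [0.0000, 0.8165, -2.8577], [0.0000, 0.0000, 3.5355]]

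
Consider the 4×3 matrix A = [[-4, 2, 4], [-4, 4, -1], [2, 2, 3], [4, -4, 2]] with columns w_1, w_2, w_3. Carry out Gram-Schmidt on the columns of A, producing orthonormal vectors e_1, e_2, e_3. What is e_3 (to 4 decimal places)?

w_1 = (-4, -4, 2, 4); ‖w_1‖ = 7.2111, so e_1 = (-0.5547, -0.5547, 0.2774, 0.5547).
e_1·w_2 = (-0.5547)·2 + (-0.5547)·4 + 0.2774·2 + 0.5547·(-4) = -4.9923.
u_2 = w_2 + 4.9923·e_1 = (-0.7692, 1.2308, 3.3846, -1.2308).
‖u_2‖ = 3.8829, so e_2 = (-0.1981, 0.3170, 0.8717, -0.3170).
e_1·w_3 = (-0.5547)·4 + (-0.5547)·(-1) + 0.2774·3 + 0.5547·2 = 0.2774; e_2·w_3 = (-0.1981)·4 + 0.3170·(-1) + 0.8717·3 + (-0.3170)·2 = 0.8717.
u_3 = w_3 − 0.2774·e_1 − 0.8717·e_2 = (4.3265, -1.1224, 2.1633, 2.1224).
‖u_3‖ = 5.4003, so e_3 = (0.8012, -0.2078, 0.4006, 0.3930).

e_3 = (0.8012, -0.2078, 0.4006, 0.3930)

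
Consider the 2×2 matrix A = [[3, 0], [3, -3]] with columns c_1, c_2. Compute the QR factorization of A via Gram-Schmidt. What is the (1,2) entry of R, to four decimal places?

r_{12} = -2.1213

c_1 = (3, 3); ‖c_1‖ = 4.2426, so e_1 = (0.7071, 0.7071).
r_{12} = e_1·c_2 = -2.1213.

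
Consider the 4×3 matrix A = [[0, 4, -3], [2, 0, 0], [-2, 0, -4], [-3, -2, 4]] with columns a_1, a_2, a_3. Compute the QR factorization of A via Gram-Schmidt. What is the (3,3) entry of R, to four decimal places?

a_1 = (0, 2, -2, -3); ‖a_1‖ = 4.1231, so q_1 = (0.0000, 0.4851, -0.4851, -0.7276).
q_1·a_2 = 0.0000·4 + 0.4851·0 + (-0.4851)·0 + (-0.7276)·(-2) = 1.4552.
u_2 = a_2 − 1.4552·q_1 = (4.0000, -0.7059, 0.7059, -0.9412).
‖u_2‖ = 4.2288, so q_2 = (0.9459, -0.1669, 0.1669, -0.2226).
q_1·a_3 = 0.0000·(-3) + 0.4851·0 + (-0.4851)·(-4) + (-0.7276)·4 = -0.9701; q_2·a_3 = 0.9459·(-3) + (-0.1669)·0 + 0.1669·(-4) + (-0.2226)·4 = -4.3957.
u_3 = a_3 + 0.9701·q_1 + 4.3957·q_2 = (1.1579, -0.2632, -3.7368, 2.3158).
r_{33} = ‖u_3‖ = 4.5538.

r_{33} = 4.5538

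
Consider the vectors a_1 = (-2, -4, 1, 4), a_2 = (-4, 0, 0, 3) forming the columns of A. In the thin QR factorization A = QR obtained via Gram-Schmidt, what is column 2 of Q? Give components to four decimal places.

q_2 = (-0.7749, 0.5740, -0.1435, 0.2224)

q_1 = a_1/‖a_1‖ = (-2, -4, 1, 4)/6.0828 = (-0.3288, -0.6576, 0.1644, 0.6576).
r_{12} = q_1·a_2 = 3.2880.
u_2 = a_2 − 3.2880·q_1 = (-2.9189, 2.1622, -0.5405, 0.8378).
‖u_2‖ = 3.7669, so q_2 = (-0.7749, 0.5740, -0.1435, 0.2224).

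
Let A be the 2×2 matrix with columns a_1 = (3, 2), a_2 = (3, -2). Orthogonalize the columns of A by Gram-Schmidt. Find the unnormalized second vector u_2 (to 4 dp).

a_1 = (3, 2); ‖a_1‖ = 3.6056, so q_1 = (0.8321, 0.5547).
q_1·a_2 = 0.8321·3 + 0.5547·(-2) = 1.3868.
u_2 = a_2 − 1.3868·q_1 = (1.8462, -2.7692).

u_2 = (1.8462, -2.7692)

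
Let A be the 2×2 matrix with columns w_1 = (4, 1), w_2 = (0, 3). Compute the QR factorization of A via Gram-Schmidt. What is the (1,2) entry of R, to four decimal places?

w_1 = (4, 1); ‖w_1‖ = 4.1231, so q_1 = (0.9701, 0.2425).
r_{12} = q_1·w_2 = 0.7276.

r_{12} = 0.7276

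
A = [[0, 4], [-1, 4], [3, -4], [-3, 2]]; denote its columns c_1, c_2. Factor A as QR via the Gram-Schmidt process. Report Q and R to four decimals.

e_1 = c_1/‖c_1‖ = (0, -1, 3, -3)/4.3589 = (0.0000, -0.2294, 0.6882, -0.6882).
r_{12} = e_1·c_2 = -5.0471.
u_2 = c_2 + 5.0471·e_1 = (4.0000, 2.8421, -0.5263, -1.4737).
‖u_2‖ = 5.1504, so e_2 = (0.7766, 0.5518, -0.1022, -0.2861).

Q = [[0.0000, 0.7766], [-0.2294, 0.5518], [0.6882, -0.1022], [-0.6882, -0.2861]], R = [[4.3589, -5.0471], [0.0000, 5.1504]]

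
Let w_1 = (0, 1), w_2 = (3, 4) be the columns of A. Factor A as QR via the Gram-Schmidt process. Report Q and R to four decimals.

Q = [[0.0000, 1.0000], [1.0000, 0.0000]], R = [[1.0000, 4.0000], [0.0000, 3.0000]]

e_1 = w_1/‖w_1‖ = (0, 1)/1.0000 = (0.0000, 1.0000).
r_{12} = e_1·w_2 = 4.0000.
u_2 = w_2 − 4.0000·e_1 = (3.0000, 0.0000).
‖u_2‖ = 3.0000, so e_2 = (1.0000, 0.0000).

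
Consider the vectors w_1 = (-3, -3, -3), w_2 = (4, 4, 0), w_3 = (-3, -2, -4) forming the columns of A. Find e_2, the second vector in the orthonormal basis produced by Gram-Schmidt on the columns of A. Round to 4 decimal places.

w_1 = (-3, -3, -3); ‖w_1‖ = 5.1962, so e_1 = (-0.5774, -0.5774, -0.5774).
e_1·w_2 = (-0.5774)·4 + (-0.5774)·4 + (-0.5774)·0 = -4.6188.
u_2 = w_2 + 4.6188·e_1 = (1.3333, 1.3333, -2.6667).
‖u_2‖ = 3.2660, so e_2 = (0.4082, 0.4082, -0.8165).

e_2 = (0.4082, 0.4082, -0.8165)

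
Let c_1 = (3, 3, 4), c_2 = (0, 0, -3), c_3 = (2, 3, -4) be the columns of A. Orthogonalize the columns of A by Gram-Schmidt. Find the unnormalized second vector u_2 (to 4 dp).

c_1 = (3, 3, 4); ‖c_1‖ = 5.8310, so q_1 = (0.5145, 0.5145, 0.6860).
q_1·c_2 = 0.5145·0 + 0.5145·0 + 0.6860·(-3) = -2.0580.
u_2 = c_2 + 2.0580·q_1 = (1.0588, 1.0588, -1.5882).

u_2 = (1.0588, 1.0588, -1.5882)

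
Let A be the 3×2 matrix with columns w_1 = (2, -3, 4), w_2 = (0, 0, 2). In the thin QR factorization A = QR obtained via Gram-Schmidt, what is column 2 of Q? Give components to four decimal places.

q_2 = (-0.4120, 0.6180, 0.6695)

q_1 = w_1/‖w_1‖ = (2, -3, 4)/5.3852 = (0.3714, -0.5571, 0.7428).
r_{12} = q_1·w_2 = 1.4856.
u_2 = w_2 − 1.4856·q_1 = (-0.5517, 0.8276, 0.8966).
‖u_2‖ = 1.3391, so q_2 = (-0.4120, 0.6180, 0.6695).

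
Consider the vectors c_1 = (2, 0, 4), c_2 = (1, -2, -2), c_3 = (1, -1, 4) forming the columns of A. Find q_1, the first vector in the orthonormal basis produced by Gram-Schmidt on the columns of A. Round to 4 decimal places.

c_1 = (2, 0, 4); ‖c_1‖ = 4.4721, so q_1 = (0.4472, 0.0000, 0.8944).

q_1 = (0.4472, 0.0000, 0.8944)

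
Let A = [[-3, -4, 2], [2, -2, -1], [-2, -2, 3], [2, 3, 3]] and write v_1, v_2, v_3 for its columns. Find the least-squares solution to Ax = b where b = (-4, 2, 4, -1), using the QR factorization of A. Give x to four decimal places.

x = (0.5532, -0.2610, 0.1149)

e_1 = v_1/‖v_1‖ = (-3, 2, -2, 2)/4.5826 = (-0.6547, 0.4364, -0.4364, 0.4364).
r_{12} = e_1·v_2 = 3.9279.
u_2 = v_2 − 3.9279·e_1 = (-1.4286, -3.7143, -0.2857, 1.2857).
‖u_2‖ = 4.1918, so e_2 = (-0.3408, -0.8861, -0.0682, 0.3067).
r_{13} = e_1·v_3 = -1.7457; r_{23} = e_2·v_3 = 0.9202.
u_3 = v_3 + 1.7457·e_1 − 0.9202·e_2 = (1.1707, 0.5772, 2.3008, 3.4797).
‖u_3‖ = 4.3710, so e_3 = (0.2678, 0.1321, 0.5264, 0.7961).
Qᵀb = (1.3093, -0.9883, 0.5022).
Back-substitute: x_3 = 0.5022/4.3710 = 0.1149.
x_2 = (-0.9883 − 0.9202·0.1149)/4.1918 = -0.2610.
x_1 = (1.3093 − 3.9279·(-0.2610) + 1.7457·0.1149)/4.5826 = 0.5532.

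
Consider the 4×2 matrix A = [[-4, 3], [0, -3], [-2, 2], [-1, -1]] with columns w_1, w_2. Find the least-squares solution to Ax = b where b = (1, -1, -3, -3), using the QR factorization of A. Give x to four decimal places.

x = (0.6202, 0.5349)

e_1 = w_1/‖w_1‖ = (-4, 0, -2, -1)/4.5826 = (-0.8729, 0.0000, -0.4364, -0.2182).
r_{12} = e_1·w_2 = -3.2733.
u_2 = w_2 + 3.2733·e_1 = (0.1429, -3.0000, 0.5714, -1.7143).
‖u_2‖ = 3.5051, so e_2 = (0.0408, -0.8559, 0.1630, -0.4891).
Qᵀb = (1.0911, 1.8748).
Back-substitute: x_2 = 1.8748/3.5051 = 0.5349.
x_1 = (1.0911 + 3.2733·0.5349)/4.5826 = 0.6202.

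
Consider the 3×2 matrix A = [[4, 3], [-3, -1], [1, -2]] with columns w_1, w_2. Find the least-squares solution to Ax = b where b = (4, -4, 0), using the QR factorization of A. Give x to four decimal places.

w_1 = (4, -3, 1); ‖w_1‖ = 5.0990, so q_1 = (0.7845, -0.5883, 0.1961).
q_1·w_2 = 0.7845·3 + (-0.5883)·(-1) + 0.1961·(-2) = 2.5495.
u_2 = w_2 − 2.5495·q_1 = (1.0000, 0.5000, -2.5000).
‖u_2‖ = 2.7386, so q_2 = (0.3651, 0.1826, -0.9129).
Qᵀb = (5.4913, 0.7303).
Back-substitute: x_2 = 0.7303/2.7386 = 0.2667.
x_1 = (5.4913 − 2.5495·0.2667)/5.0990 = 0.9436.

x = (0.9436, 0.2667)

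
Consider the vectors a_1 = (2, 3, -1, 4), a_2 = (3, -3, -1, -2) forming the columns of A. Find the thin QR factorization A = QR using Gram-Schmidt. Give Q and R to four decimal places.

Q = [[0.3651, 0.8268], [0.5477, -0.4510], [-0.1826, -0.3007], [0.7303, -0.1503]], R = [[5.4772, -1.8257], [0.0000, 4.4347]]

a_1 = (2, 3, -1, 4); ‖a_1‖ = 5.4772, so e_1 = (0.3651, 0.5477, -0.1826, 0.7303).
e_1·a_2 = 0.3651·3 + 0.5477·(-3) + (-0.1826)·(-1) + 0.7303·(-2) = -1.8257.
u_2 = a_2 + 1.8257·e_1 = (3.6667, -2.0000, -1.3333, -0.6667).
‖u_2‖ = 4.4347, so e_2 = (0.8268, -0.4510, -0.3007, -0.1503).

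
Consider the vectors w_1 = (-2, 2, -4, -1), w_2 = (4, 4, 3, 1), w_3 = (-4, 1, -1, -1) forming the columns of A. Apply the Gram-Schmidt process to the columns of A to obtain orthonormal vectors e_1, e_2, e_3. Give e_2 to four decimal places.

e_1 = w_1/‖w_1‖ = (-2, 2, -4, -1)/5.0000 = (-0.4000, 0.4000, -0.8000, -0.2000).
r_{12} = e_1·w_2 = -2.6000.
u_2 = w_2 + 2.6000·e_1 = (2.9600, 5.0400, 0.9200, 0.4800).
‖u_2‖ = 5.9363, so e_2 = (0.4986, 0.8490, 0.1550, 0.0809).

e_2 = (0.4986, 0.8490, 0.1550, 0.0809)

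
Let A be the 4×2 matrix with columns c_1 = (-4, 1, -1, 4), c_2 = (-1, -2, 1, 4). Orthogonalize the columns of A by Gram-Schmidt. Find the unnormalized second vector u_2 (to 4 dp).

e_1 = c_1/‖c_1‖ = (-4, 1, -1, 4)/5.8310 = (-0.6860, 0.1715, -0.1715, 0.6860).
r_{12} = e_1·c_2 = 2.9155.
u_2 = c_2 − 2.9155·e_1 = (1.0000, -2.5000, 1.5000, 2.0000).

u_2 = (1.0000, -2.5000, 1.5000, 2.0000)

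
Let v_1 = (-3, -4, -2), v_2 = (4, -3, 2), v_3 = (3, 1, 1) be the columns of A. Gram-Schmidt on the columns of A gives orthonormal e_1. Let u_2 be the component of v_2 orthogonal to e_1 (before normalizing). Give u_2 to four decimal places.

u_2 = (3.5862, -3.5517, 1.7241)

v_1 = (-3, -4, -2); ‖v_1‖ = 5.3852, so e_1 = (-0.5571, -0.7428, -0.3714).
e_1·v_2 = (-0.5571)·4 + (-0.7428)·(-3) + (-0.3714)·2 = -0.7428.
u_2 = v_2 + 0.7428·e_1 = (3.5862, -3.5517, 1.7241).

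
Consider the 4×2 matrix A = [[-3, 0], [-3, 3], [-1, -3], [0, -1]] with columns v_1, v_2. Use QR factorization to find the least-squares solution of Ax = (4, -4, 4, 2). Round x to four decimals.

x = (-0.7138, -1.5938)

v_1 = (-3, -3, -1, 0); ‖v_1‖ = 4.3589, so e_1 = (-0.6882, -0.6882, -0.2294, 0.0000).
e_1·v_2 = (-0.6882)·0 + (-0.6882)·3 + (-0.2294)·(-3) + 0.0000·(-1) = -1.3765.
u_2 = v_2 + 1.3765·e_1 = (-0.9474, 2.0526, -3.3158, -1.0000).
‖u_2‖ = 4.1359, so e_2 = (-0.2291, 0.4963, -0.8017, -0.2418).
Qᵀb = (-0.9177, -6.5919).
Back-substitute: x_2 = -6.5919/4.1359 = -1.5938.
x_1 = (-0.9177 + 1.3765·(-1.5938))/4.3589 = -0.7138.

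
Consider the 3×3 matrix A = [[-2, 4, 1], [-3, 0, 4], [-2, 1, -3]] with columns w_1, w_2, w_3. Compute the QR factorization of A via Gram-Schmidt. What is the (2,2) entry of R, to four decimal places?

r_{22} = 3.3343

e_1 = w_1/‖w_1‖ = (-2, -3, -2)/4.1231 = (-0.4851, -0.7276, -0.4851).
r_{12} = e_1·w_2 = -2.4254.
u_2 = w_2 + 2.4254·e_1 = (2.8235, -1.7647, -0.1765).
r_{22} = ‖u_2‖ = 3.3343.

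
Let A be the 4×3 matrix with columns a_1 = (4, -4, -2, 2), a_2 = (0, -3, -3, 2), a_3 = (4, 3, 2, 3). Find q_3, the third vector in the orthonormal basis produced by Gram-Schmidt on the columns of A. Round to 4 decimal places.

a_1 = (4, -4, -2, 2); ‖a_1‖ = 6.3246, so q_1 = (0.6325, -0.6325, -0.3162, 0.3162).
q_1·a_2 = 0.6325·0 + (-0.6325)·(-3) + (-0.3162)·(-3) + 0.3162·2 = 3.4785.
u_2 = a_2 − 3.4785·q_1 = (-2.2000, -0.8000, -1.9000, 0.9000).
‖u_2‖ = 3.1464, so q_2 = (-0.6992, -0.2543, -0.6039, 0.2860).
q_1·a_3 = 0.6325·4 + (-0.6325)·3 + (-0.3162)·2 + 0.3162·3 = 0.9487; q_2·a_3 = (-0.6992)·4 + (-0.2543)·3 + (-0.6039)·2 + 0.2860·3 = -3.9092.
u_3 = a_3 − 0.9487·q_1 + 3.9092·q_2 = (0.6667, 2.6061, -0.0606, 3.8182).
‖u_3‖ = 4.6710, so q_3 = (0.1427, 0.5579, -0.0130, 0.8174).

q_3 = (0.1427, 0.5579, -0.0130, 0.8174)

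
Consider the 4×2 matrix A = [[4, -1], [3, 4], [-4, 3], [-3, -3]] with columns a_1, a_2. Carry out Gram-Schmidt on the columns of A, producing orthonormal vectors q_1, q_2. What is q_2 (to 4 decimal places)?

a_1 = (4, 3, -4, -3); ‖a_1‖ = 7.0711, so q_1 = (0.5657, 0.4243, -0.5657, -0.4243).
q_1·a_2 = 0.5657·(-1) + 0.4243·4 + (-0.5657)·3 + (-0.4243)·(-3) = 0.7071.
u_2 = a_2 − 0.7071·q_1 = (-1.4000, 3.7000, 3.4000, -2.7000).
‖u_2‖ = 5.8737, so q_2 = (-0.2384, 0.6299, 0.5789, -0.4597).

q_2 = (-0.2384, 0.6299, 0.5789, -0.4597)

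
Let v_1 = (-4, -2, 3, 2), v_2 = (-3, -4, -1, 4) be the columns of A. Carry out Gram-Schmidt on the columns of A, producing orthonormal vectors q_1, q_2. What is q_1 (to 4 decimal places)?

q_1 = (-0.6963, -0.3482, 0.5222, 0.3482)

q_1 = v_1/‖v_1‖ = (-4, -2, 3, 2)/5.7446 = (-0.6963, -0.3482, 0.5222, 0.3482).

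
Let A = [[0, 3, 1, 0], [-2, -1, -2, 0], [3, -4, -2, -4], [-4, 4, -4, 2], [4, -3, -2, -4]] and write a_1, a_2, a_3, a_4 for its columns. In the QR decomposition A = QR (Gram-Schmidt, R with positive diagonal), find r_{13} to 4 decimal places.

r_{13} = 0.8944

a_1 = (0, -2, 3, -4, 4); ‖a_1‖ = 6.7082, so e_1 = (0.0000, -0.2981, 0.4472, -0.5963, 0.5963).
r_{13} = e_1·a_3 = 0.8944.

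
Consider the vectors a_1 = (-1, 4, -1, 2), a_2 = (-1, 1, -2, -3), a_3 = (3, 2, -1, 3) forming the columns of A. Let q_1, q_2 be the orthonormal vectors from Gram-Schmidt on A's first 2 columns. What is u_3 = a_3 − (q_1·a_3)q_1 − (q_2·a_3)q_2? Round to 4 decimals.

a_1 = (-1, 4, -1, 2); ‖a_1‖ = 4.6904, so q_1 = (-0.2132, 0.8528, -0.2132, 0.4264).
q_1·a_2 = (-0.2132)·(-1) + 0.8528·1 + (-0.2132)·(-2) + 0.4264·(-3) = 0.2132.
u_2 = a_2 − 0.2132·q_1 = (-0.9545, 0.8182, -1.9545, -3.0909).
‖u_2‖ = 3.8671, so q_2 = (-0.2468, 0.2116, -0.5054, -0.7993).
q_1·a_3 = (-0.2132)·3 + 0.8528·2 + (-0.2132)·(-1) + 0.4264·3 = 2.5584; q_2·a_3 = (-0.2468)·3 + 0.2116·2 + (-0.5054)·(-1) + (-0.7993)·3 = -2.2098.
u_3 = a_3 − 2.5584·q_1 + 2.2098·q_2 = (3.0000, 0.2857, -1.5714, 0.1429).

u_3 = (3.0000, 0.2857, -1.5714, 0.1429)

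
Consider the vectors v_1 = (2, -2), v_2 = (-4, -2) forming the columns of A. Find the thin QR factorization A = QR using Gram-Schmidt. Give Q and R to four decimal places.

Q = [[0.7071, -0.7071], [-0.7071, -0.7071]], R = [[2.8284, -1.4142], [0.0000, 4.2426]]

v_1 = (2, -2); ‖v_1‖ = 2.8284, so e_1 = (0.7071, -0.7071).
e_1·v_2 = 0.7071·(-4) + (-0.7071)·(-2) = -1.4142.
u_2 = v_2 + 1.4142·e_1 = (-3.0000, -3.0000).
‖u_2‖ = 4.2426, so e_2 = (-0.7071, -0.7071).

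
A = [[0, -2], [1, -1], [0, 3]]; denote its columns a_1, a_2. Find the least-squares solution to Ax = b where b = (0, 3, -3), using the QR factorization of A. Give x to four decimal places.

x = (2.3077, -0.6923)

q_1 = a_1/‖a_1‖ = (0, 1, 0)/1.0000 = (0.0000, 1.0000, 0.0000).
r_{12} = q_1·a_2 = -1.0000.
u_2 = a_2 + 1.0000·q_1 = (-2.0000, 0.0000, 3.0000).
‖u_2‖ = 3.6056, so q_2 = (-0.5547, 0.0000, 0.8321).
Qᵀb = (3.0000, -2.4962).
Back-substitute: x_2 = -2.4962/3.6056 = -0.6923.
x_1 = (3.0000 + 1.0000·(-0.6923))/1.0000 = 2.3077.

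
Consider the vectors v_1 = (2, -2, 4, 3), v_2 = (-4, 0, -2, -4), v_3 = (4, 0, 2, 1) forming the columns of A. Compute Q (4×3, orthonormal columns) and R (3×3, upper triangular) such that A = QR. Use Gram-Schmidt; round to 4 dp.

v_1 = (2, -2, 4, 3); ‖v_1‖ = 5.7446, so q_1 = (0.3482, -0.3482, 0.6963, 0.5222).
q_1·v_2 = 0.3482·(-4) + (-0.3482)·0 + 0.6963·(-2) + 0.5222·(-4) = -4.8742.
u_2 = v_2 + 4.8742·q_1 = (-2.3030, -1.6970, 1.3939, -1.4545).
‖u_2‖ = 3.4989, so q_2 = (-0.6582, -0.4850, 0.3984, -0.4157).
q_1·v_3 = 0.3482·4 + (-0.3482)·0 + 0.6963·2 + 0.5222·1 = 3.3075; q_2·v_3 = (-0.6582)·4 + (-0.4850)·0 + 0.3984·2 + (-0.4157)·1 = -2.2518.
u_3 = v_3 − 3.3075·q_1 + 2.2518·q_2 = (1.3663, 0.0594, 0.5941, -1.6634).
‖u_3‖ = 2.2339, so q_3 = (0.6117, 0.0266, 0.2659, -0.7446).

Q = [[0.3482, -0.6582, 0.6117], [-0.3482, -0.4850, 0.0266], [0.6963, 0.3984, 0.2659], [0.5222, -0.4157, -0.7446]], R = [[5.7446, -4.8742, 3.3075], [0.0000, 3.4989, -2.2518], [0.0000, 0.0000, 2.2339]]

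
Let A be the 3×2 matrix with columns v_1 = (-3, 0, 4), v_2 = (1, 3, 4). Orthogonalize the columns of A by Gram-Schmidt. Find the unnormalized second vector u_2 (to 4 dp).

v_1 = (-3, 0, 4); ‖v_1‖ = 5.0000, so e_1 = (-0.6000, 0.0000, 0.8000).
e_1·v_2 = (-0.6000)·1 + 0.0000·3 + 0.8000·4 = 2.6000.
u_2 = v_2 − 2.6000·e_1 = (2.5600, 3.0000, 1.9200).

u_2 = (2.5600, 3.0000, 1.9200)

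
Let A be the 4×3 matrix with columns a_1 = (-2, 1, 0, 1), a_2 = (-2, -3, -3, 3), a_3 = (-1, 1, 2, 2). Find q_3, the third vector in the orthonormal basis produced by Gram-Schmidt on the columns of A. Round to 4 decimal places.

q_3 = (0.2483, -0.1733, 0.6778, 0.6700)

a_1 = (-2, 1, 0, 1); ‖a_1‖ = 2.4495, so q_1 = (-0.8165, 0.4082, 0.0000, 0.4082).
q_1·a_2 = (-0.8165)·(-2) + 0.4082·(-3) + 0.0000·(-3) + 0.4082·3 = 1.6330.
u_2 = a_2 − 1.6330·q_1 = (-0.6667, -3.6667, -3.0000, 2.3333).
‖u_2‖ = 5.3229, so q_2 = (-0.1252, -0.6888, -0.5636, 0.4384).
q_1·a_3 = (-0.8165)·(-1) + 0.4082·1 + 0.0000·2 + 0.4082·2 = 2.0412; q_2·a_3 = (-0.1252)·(-1) + (-0.6888)·1 + (-0.5636)·2 + 0.4384·2 = -0.8141.
u_3 = a_3 − 2.0412·q_1 + 0.8141·q_2 = (0.5647, -0.3941, 1.5412, 1.5235).
‖u_3‖ = 2.2739, so q_3 = (0.2483, -0.1733, 0.6778, 0.6700).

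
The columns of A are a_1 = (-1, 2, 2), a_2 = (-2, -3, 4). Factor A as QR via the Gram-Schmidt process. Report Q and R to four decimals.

Q = [[-0.3333, -0.2981], [0.6667, -0.7454], [0.6667, 0.5963]], R = [[3.0000, 1.3333], [0.0000, 5.2175]]

a_1 = (-1, 2, 2); ‖a_1‖ = 3.0000, so e_1 = (-0.3333, 0.6667, 0.6667).
e_1·a_2 = (-0.3333)·(-2) + 0.6667·(-3) + 0.6667·4 = 1.3333.
u_2 = a_2 − 1.3333·e_1 = (-1.5556, -3.8889, 3.1111).
‖u_2‖ = 5.2175, so e_2 = (-0.2981, -0.7454, 0.5963).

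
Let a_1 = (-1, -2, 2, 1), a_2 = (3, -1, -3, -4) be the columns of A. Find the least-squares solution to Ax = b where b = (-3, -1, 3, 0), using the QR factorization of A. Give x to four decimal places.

a_1 = (-1, -2, 2, 1); ‖a_1‖ = 3.1623, so e_1 = (-0.3162, -0.6325, 0.6325, 0.3162).
e_1·a_2 = (-0.3162)·3 + (-0.6325)·(-1) + 0.6325·(-3) + 0.3162·(-4) = -3.4785.
u_2 = a_2 + 3.4785·e_1 = (1.9000, -3.2000, -0.8000, -2.9000).
‖u_2‖ = 4.7854, so e_2 = (0.3970, -0.6687, -0.1672, -0.6060).
Qᵀb = (3.4785, -1.0239).
Back-substitute: x_2 = -1.0239/4.7854 = -0.2140.
x_1 = (3.4785 + 3.4785·(-0.2140))/3.1623 = 0.8646.

x = (0.8646, -0.2140)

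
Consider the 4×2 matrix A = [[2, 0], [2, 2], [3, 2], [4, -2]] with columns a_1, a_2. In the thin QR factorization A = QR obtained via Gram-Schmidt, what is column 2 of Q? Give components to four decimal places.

a_1 = (2, 2, 3, 4); ‖a_1‖ = 5.7446, so e_1 = (0.3482, 0.3482, 0.5222, 0.6963).
e_1·a_2 = 0.3482·0 + 0.3482·2 + 0.5222·2 + 0.6963·(-2) = 0.3482.
u_2 = a_2 − 0.3482·e_1 = (-0.1212, 1.8788, 1.8182, -2.2424).
‖u_2‖ = 3.4466, so e_2 = (-0.0352, 0.5451, 0.5275, -0.6506).

e_2 = (-0.0352, 0.5451, 0.5275, -0.6506)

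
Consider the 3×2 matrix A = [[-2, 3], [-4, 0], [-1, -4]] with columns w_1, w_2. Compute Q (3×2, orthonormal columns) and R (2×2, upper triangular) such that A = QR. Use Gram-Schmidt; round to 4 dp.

q_1 = w_1/‖w_1‖ = (-2, -4, -1)/4.5826 = (-0.4364, -0.8729, -0.2182).
r_{12} = q_1·w_2 = -0.4364.
u_2 = w_2 + 0.4364·q_1 = (2.8095, -0.3810, -4.0952).
‖u_2‖ = 4.9809, so q_2 = (0.5641, -0.0765, -0.8222).

Q = [[-0.4364, 0.5641], [-0.8729, -0.0765], [-0.2182, -0.8222]], R = [[4.5826, -0.4364], [0.0000, 4.9809]]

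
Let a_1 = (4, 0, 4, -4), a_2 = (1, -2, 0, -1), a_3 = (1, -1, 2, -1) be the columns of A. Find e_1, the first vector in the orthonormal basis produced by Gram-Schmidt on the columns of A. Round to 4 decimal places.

e_1 = a_1/‖a_1‖ = (4, 0, 4, -4)/6.9282 = (0.5774, 0.0000, 0.5774, -0.5774).

e_1 = (0.5774, 0.0000, 0.5774, -0.5774)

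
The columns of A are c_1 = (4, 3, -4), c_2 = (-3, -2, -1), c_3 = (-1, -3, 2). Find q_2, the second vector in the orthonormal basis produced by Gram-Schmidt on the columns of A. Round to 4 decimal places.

q_1 = c_1/‖c_1‖ = (4, 3, -4)/6.4031 = (0.6247, 0.4685, -0.6247).
r_{12} = q_1·c_2 = -2.1864.
u_2 = c_2 + 2.1864·q_1 = (-1.6341, -0.9756, -2.3659).
‖u_2‖ = 3.0364, so q_2 = (-0.5382, -0.3213, -0.7792).

q_2 = (-0.5382, -0.3213, -0.7792)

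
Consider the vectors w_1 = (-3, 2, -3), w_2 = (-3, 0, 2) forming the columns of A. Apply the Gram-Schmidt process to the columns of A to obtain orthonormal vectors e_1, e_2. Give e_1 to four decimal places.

e_1 = (-0.6396, 0.4264, -0.6396)

w_1 = (-3, 2, -3); ‖w_1‖ = 4.6904, so e_1 = (-0.6396, 0.4264, -0.6396).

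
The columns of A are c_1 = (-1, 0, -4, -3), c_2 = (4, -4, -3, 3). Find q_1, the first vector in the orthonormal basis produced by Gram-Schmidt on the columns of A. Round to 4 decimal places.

q_1 = (-0.1961, 0.0000, -0.7845, -0.5883)

c_1 = (-1, 0, -4, -3); ‖c_1‖ = 5.0990, so q_1 = (-0.1961, 0.0000, -0.7845, -0.5883).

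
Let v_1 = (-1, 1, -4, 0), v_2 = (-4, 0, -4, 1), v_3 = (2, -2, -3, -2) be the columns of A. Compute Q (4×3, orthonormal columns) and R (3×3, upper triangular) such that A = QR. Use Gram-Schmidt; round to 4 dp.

e_1 = v_1/‖v_1‖ = (-1, 1, -4, 0)/4.2426 = (-0.2357, 0.2357, -0.9428, 0.0000).
r_{12} = e_1·v_2 = 4.7140.
u_2 = v_2 − 4.7140·e_1 = (-2.8889, -1.1111, 0.4444, 1.0000).
‖u_2‖ = 3.2830, so e_2 = (-0.8800, -0.3384, 0.1354, 0.3046).
r_{13} = e_1·v_3 = 1.8856; r_{23} = e_2·v_3 = -2.0984.
u_3 = v_3 − 1.8856·e_1 + 2.0984·e_2 = (0.5979, -3.1546, -0.9381, -1.3608).
‖u_3‖ = 3.6113, so e_3 = (0.1656, -0.8736, -0.2598, -0.3768).

Q = [[-0.2357, -0.8800, 0.1656], [0.2357, -0.3384, -0.8736], [-0.9428, 0.1354, -0.2598], [0.0000, 0.3046, -0.3768]], R = [[4.2426, 4.7140, 1.8856], [0.0000, 3.2830, -2.0984], [0.0000, 0.0000, 3.6113]]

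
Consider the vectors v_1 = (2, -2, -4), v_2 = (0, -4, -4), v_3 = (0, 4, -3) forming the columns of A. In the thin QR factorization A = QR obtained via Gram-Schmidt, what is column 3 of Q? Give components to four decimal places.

e_1 = v_1/‖v_1‖ = (2, -2, -4)/4.8990 = (0.4082, -0.4082, -0.8165).
r_{12} = e_1·v_2 = 4.8990.
u_2 = v_2 − 4.8990·e_1 = (-2.0000, -2.0000, 0.0000).
‖u_2‖ = 2.8284, so e_2 = (-0.7071, -0.7071, 0.0000).
r_{13} = e_1·v_3 = 0.8165; r_{23} = e_2·v_3 = -2.8284.
u_3 = v_3 − 0.8165·e_1 + 2.8284·e_2 = (-2.3333, 2.3333, -2.3333).
‖u_3‖ = 4.0415, so e_3 = (-0.5774, 0.5774, -0.5774).

e_3 = (-0.5774, 0.5774, -0.5774)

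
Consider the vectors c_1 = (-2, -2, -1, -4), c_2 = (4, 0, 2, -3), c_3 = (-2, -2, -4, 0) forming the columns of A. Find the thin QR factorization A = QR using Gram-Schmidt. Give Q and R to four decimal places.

Q = [[-0.4000, 0.7746, 0.4892], [-0.4000, 0.0298, -0.3290], [-0.2000, 0.3873, -0.7989], [-0.8000, -0.4990, 0.1196]], R = [[5.0000, 0.4000, 2.4000], [0.0000, 5.3703, -3.1581], [0.0000, 0.0000, 2.8751]]

c_1 = (-2, -2, -1, -4); ‖c_1‖ = 5.0000, so q_1 = (-0.4000, -0.4000, -0.2000, -0.8000).
q_1·c_2 = (-0.4000)·4 + (-0.4000)·0 + (-0.2000)·2 + (-0.8000)·(-3) = 0.4000.
u_2 = c_2 − 0.4000·q_1 = (4.1600, 0.1600, 2.0800, -2.6800).
‖u_2‖ = 5.3703, so q_2 = (0.7746, 0.0298, 0.3873, -0.4990).
q_1·c_3 = (-0.4000)·(-2) + (-0.4000)·(-2) + (-0.2000)·(-4) + (-0.8000)·0 = 2.4000; q_2·c_3 = 0.7746·(-2) + 0.0298·(-2) + 0.3873·(-4) + (-0.4990)·0 = -3.1581.
u_3 = c_3 − 2.4000·q_1 + 3.1581·q_2 = (1.4064, -0.9459, -2.2968, 0.3440).
‖u_3‖ = 2.8751, so q_3 = (0.4892, -0.3290, -0.7989, 0.1196).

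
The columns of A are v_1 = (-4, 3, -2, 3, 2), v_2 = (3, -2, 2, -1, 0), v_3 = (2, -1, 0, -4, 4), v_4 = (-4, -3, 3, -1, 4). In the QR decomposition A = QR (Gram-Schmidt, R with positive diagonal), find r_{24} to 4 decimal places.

v_1 = (-4, 3, -2, 3, 2); ‖v_1‖ = 6.4807, so e_1 = (-0.6172, 0.4629, -0.3086, 0.4629, 0.3086).
e_1·v_2 = (-0.6172)·3 + 0.4629·(-2) + (-0.3086)·2 + 0.4629·(-1) + 0.3086·0 = -3.8576.
u_2 = v_2 + 3.8576·e_1 = (0.6190, -0.2143, 0.8095, 0.7857, 1.1905).
‖u_2‖ = 1.7661, so e_2 = (0.3505, -0.1213, 0.4584, 0.4449, 0.6741).
r_{24} = e_2·v_4 = 2.5885.

r_{24} = 2.5885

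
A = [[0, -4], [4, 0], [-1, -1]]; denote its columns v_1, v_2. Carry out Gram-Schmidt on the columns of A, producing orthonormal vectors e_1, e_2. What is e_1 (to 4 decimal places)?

e_1 = (0.0000, 0.9701, -0.2425)

e_1 = v_1/‖v_1‖ = (0, 4, -1)/4.1231 = (0.0000, 0.9701, -0.2425).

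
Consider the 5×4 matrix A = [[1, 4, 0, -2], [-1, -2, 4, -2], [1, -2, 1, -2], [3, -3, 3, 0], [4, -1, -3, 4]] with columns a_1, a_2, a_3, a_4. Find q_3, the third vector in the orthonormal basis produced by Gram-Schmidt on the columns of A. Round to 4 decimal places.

q_1 = a_1/‖a_1‖ = (1, -1, 1, 3, 4)/5.2915 = (0.1890, -0.1890, 0.1890, 0.5669, 0.7559).
r_{12} = q_1·a_2 = -1.7008.
u_2 = a_2 + 1.7008·q_1 = (4.3214, -2.3214, -1.6786, -2.0357, 0.2857).
‖u_2‖ = 5.5774, so q_2 = (0.7748, -0.4162, -0.3010, -0.3650, 0.0512).
r_{13} = q_1·a_3 = -1.1339; r_{23} = q_2·a_3 = -3.2145.
u_3 = a_3 + 1.1339·q_1 + 3.2145·q_2 = (2.7049, 2.4478, 0.2468, 2.4696, -1.9782).
‖u_3‖ = 4.8354, so q_3 = (0.5594, 0.5062, 0.0510, 0.5107, -0.4091).

q_3 = (0.5594, 0.5062, 0.0510, 0.5107, -0.4091)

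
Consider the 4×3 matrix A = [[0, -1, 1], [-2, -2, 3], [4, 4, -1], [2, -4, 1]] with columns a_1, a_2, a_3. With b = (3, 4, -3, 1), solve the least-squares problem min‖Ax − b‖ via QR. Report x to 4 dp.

a_1 = (0, -2, 4, 2); ‖a_1‖ = 4.8990, so e_1 = (0.0000, -0.4082, 0.8165, 0.4082).
e_1·a_2 = 0.0000·(-1) + (-0.4082)·(-2) + 0.8165·4 + 0.4082·(-4) = 2.4495.
u_2 = a_2 − 2.4495·e_1 = (-1.0000, -1.0000, 2.0000, -5.0000).
‖u_2‖ = 5.5678, so e_2 = (-0.1796, -0.1796, 0.3592, -0.8980).
e_1·a_3 = 0.0000·1 + (-0.4082)·3 + 0.8165·(-1) + 0.4082·1 = -1.6330; e_2·a_3 = (-0.1796)·1 + (-0.1796)·3 + 0.3592·(-1) + (-0.8980)·1 = -1.9757.
u_3 = a_3 + 1.6330·e_1 + 1.9757·e_2 = (0.6452, 1.9785, 1.0430, -0.1075).
‖u_3‖ = 2.3303, so e_3 = (0.2769, 0.8490, 0.4476, -0.0461).
Qᵀb = (-3.6742, -3.2329, 2.8378).
Back-substitute: x_3 = 2.8378/2.3303 = 1.2178.
x_2 = (-3.2329 + 1.9757·1.2178)/5.5678 = -0.1485.
x_1 = (-3.6742 − 2.4495·(-0.1485) + 1.6330·1.2178)/4.8990 = -0.2698.

x = (-0.2698, -0.1485, 1.2178)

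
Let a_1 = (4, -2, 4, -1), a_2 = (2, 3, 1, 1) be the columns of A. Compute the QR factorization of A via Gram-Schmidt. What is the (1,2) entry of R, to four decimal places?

r_{12} = 0.8220

a_1 = (4, -2, 4, -1); ‖a_1‖ = 6.0828, so e_1 = (0.6576, -0.3288, 0.6576, -0.1644).
r_{12} = e_1·a_2 = 0.8220.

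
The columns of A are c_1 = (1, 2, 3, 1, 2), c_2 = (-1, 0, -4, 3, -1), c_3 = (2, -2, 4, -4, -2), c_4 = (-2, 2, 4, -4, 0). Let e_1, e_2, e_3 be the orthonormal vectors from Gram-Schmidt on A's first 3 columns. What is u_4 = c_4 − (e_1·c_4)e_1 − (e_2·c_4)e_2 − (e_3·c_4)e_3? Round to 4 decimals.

c_1 = (1, 2, 3, 1, 2); ‖c_1‖ = 4.3589, so e_1 = (0.2294, 0.4588, 0.6882, 0.2294, 0.4588).
e_1·c_2 = 0.2294·(-1) + 0.4588·0 + 0.6882·(-4) + 0.2294·3 + 0.4588·(-1) = -2.7530.
u_2 = c_2 + 2.7530·e_1 = (-0.3684, 1.2632, -2.1053, 3.6316, 0.2632).
‖u_2‖ = 4.4069, so e_2 = (-0.0836, 0.2866, -0.4777, 0.8241, 0.0597).
e_1·c_3 = 0.2294·2 + 0.4588·(-2) + 0.6882·4 + 0.2294·(-4) + 0.4588·(-2) = 0.4588; e_2·c_3 = (-0.0836)·2 + 0.2866·(-2) + (-0.4777)·4 + 0.8241·(-4) + 0.0597·(-2) = -6.0670.
u_3 = c_3 − 0.4588·e_1 + 6.0670·e_2 = (1.3875, -0.4715, 0.7859, 0.8943, -1.8482).
‖u_3‖ = 2.6422, so e_3 = (0.5252, -0.1785, 0.2974, 0.3385, -0.6995).
e_1·c_4 = 0.2294·(-2) + 0.4588·2 + 0.6882·4 + 0.2294·(-4) + 0.4588·0 = 2.2942; e_2·c_4 = (-0.0836)·(-2) + 0.2866·2 + (-0.4777)·4 + 0.8241·(-4) + 0.0597·0 = -4.4666; e_3·c_4 = 0.5252·(-2) + (-0.1785)·2 + 0.2974·4 + 0.3385·(-4) + (-0.6995)·0 = -1.5713.
u_4 = c_4 − 2.2942·e_1 + 4.4666·e_2 + 1.5713·e_3 = (-2.0745, 1.9472, 0.7547, -0.3137, -1.8851).

u_4 = (-2.0745, 1.9472, 0.7547, -0.3137, -1.8851)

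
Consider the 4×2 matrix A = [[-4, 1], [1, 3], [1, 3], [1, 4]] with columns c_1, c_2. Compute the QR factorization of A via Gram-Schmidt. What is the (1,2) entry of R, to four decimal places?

r_{12} = 1.3765

q_1 = c_1/‖c_1‖ = (-4, 1, 1, 1)/4.3589 = (-0.9177, 0.2294, 0.2294, 0.2294).
r_{12} = q_1·c_2 = 1.3765.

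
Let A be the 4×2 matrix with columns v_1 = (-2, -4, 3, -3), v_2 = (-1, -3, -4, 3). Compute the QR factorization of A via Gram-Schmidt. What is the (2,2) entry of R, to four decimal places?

v_1 = (-2, -4, 3, -3); ‖v_1‖ = 6.1644, so q_1 = (-0.3244, -0.6489, 0.4867, -0.4867).
q_1·v_2 = (-0.3244)·(-1) + (-0.6489)·(-3) + 0.4867·(-4) + (-0.4867)·3 = -1.1355.
u_2 = v_2 + 1.1355·q_1 = (-1.3684, -3.7368, -3.4474, 2.4474).
r_{22} = ‖u_2‖ = 5.8061.

r_{22} = 5.8061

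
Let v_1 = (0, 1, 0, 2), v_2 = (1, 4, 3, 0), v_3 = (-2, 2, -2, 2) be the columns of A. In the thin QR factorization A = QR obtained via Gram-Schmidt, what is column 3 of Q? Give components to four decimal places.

e_3 = (-0.6412, 0.5280, -0.4903, -0.2640)

e_1 = v_1/‖v_1‖ = (0, 1, 0, 2)/2.2361 = (0.0000, 0.4472, 0.0000, 0.8944).
r_{12} = e_1·v_2 = 1.7889.
u_2 = v_2 − 1.7889·e_1 = (1.0000, 3.2000, 3.0000, -1.6000).
‖u_2‖ = 4.7749, so e_2 = (0.2094, 0.6702, 0.6283, -0.3351).
r_{13} = e_1·v_3 = 2.6833; r_{23} = e_2·v_3 = -1.0052.
u_3 = v_3 − 2.6833·e_1 + 1.0052·e_2 = (-1.7895, 1.4737, -1.3684, -0.7368).
‖u_3‖ = 2.7910, so e_3 = (-0.6412, 0.5280, -0.4903, -0.2640).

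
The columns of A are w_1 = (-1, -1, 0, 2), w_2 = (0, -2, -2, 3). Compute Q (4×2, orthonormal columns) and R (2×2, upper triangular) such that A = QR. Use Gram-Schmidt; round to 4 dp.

e_1 = w_1/‖w_1‖ = (-1, -1, 0, 2)/2.4495 = (-0.4082, -0.4082, 0.0000, 0.8165).
r_{12} = e_1·w_2 = 3.2660.
u_2 = w_2 − 3.2660·e_1 = (1.3333, -0.6667, -2.0000, 0.3333).
‖u_2‖ = 2.5166, so e_2 = (0.5298, -0.2649, -0.7947, 0.1325).

Q = [[-0.4082, 0.5298], [-0.4082, -0.2649], [0.0000, -0.7947], [0.8165, 0.1325]], R = [[2.4495, 3.2660], [0.0000, 2.5166]]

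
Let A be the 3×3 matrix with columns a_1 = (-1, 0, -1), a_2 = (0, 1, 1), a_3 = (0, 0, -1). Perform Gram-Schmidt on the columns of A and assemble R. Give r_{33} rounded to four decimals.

r_{33} = 0.5774

e_1 = a_1/‖a_1‖ = (-1, 0, -1)/1.4142 = (-0.7071, 0.0000, -0.7071).
r_{12} = e_1·a_2 = -0.7071.
u_2 = a_2 + 0.7071·e_1 = (-0.5000, 1.0000, 0.5000).
‖u_2‖ = 1.2247, so e_2 = (-0.4082, 0.8165, 0.4082).
r_{13} = e_1·a_3 = 0.7071; r_{23} = e_2·a_3 = -0.4082.
u_3 = a_3 − 0.7071·e_1 + 0.4082·e_2 = (0.3333, 0.3333, -0.3333).
r_{33} = ‖u_3‖ = 0.5774.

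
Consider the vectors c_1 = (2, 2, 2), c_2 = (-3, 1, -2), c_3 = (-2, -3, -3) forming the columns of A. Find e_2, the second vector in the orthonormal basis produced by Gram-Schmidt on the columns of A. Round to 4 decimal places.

e_2 = (-0.5661, 0.7926, -0.2265)

c_1 = (2, 2, 2); ‖c_1‖ = 3.4641, so e_1 = (0.5774, 0.5774, 0.5774).
e_1·c_2 = 0.5774·(-3) + 0.5774·1 + 0.5774·(-2) = -2.3094.
u_2 = c_2 + 2.3094·e_1 = (-1.6667, 2.3333, -0.6667).
‖u_2‖ = 2.9439, so e_2 = (-0.5661, 0.7926, -0.2265).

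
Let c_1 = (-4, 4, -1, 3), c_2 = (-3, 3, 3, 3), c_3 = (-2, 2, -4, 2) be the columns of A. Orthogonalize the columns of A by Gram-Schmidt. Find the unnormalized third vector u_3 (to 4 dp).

u_3 = (0.3529, -0.3529, -0.1765, 0.8824)

q_1 = c_1/‖c_1‖ = (-4, 4, -1, 3)/6.4807 = (-0.6172, 0.6172, -0.1543, 0.4629).
r_{12} = q_1·c_2 = 4.6291.
u_2 = c_2 − 4.6291·q_1 = (-0.1429, 0.1429, 3.7143, 0.8571).
‖u_2‖ = 3.8173, so q_2 = (-0.0374, 0.0374, 0.9730, 0.2245).
r_{13} = q_1·c_3 = 4.0119; r_{23} = q_2·c_3 = -3.2933.
u_3 = c_3 − 4.0119·q_1 + 3.2933·q_2 = (0.3529, -0.3529, -0.1765, 0.8824).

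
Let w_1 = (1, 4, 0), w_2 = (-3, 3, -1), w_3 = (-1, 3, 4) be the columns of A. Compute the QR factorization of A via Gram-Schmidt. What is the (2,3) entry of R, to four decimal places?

e_1 = w_1/‖w_1‖ = (1, 4, 0)/4.1231 = (0.2425, 0.9701, 0.0000).
r_{12} = e_1·w_2 = 2.1828.
u_2 = w_2 − 2.1828·e_1 = (-3.5294, 0.8824, -1.0000).
‖u_2‖ = 3.7730, so e_2 = (-0.9354, 0.2339, -0.2650).
r_{23} = e_2·w_3 = 0.5769.

r_{23} = 0.5769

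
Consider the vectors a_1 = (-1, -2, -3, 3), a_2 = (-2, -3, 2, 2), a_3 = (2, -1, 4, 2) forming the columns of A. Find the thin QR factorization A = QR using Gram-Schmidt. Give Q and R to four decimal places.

a_1 = (-1, -2, -3, 3); ‖a_1‖ = 4.7958, so e_1 = (-0.2085, -0.4170, -0.6255, 0.6255).
e_1·a_2 = (-0.2085)·(-2) + (-0.4170)·(-3) + (-0.6255)·2 + 0.6255·2 = 1.6681.
u_2 = a_2 − 1.6681·e_1 = (-1.6522, -2.3043, 3.0435, 0.9565).
‖u_2‖ = 4.2682, so e_2 = (-0.3871, -0.5399, 0.7131, 0.2241).
e_1·a_3 = (-0.2085)·2 + (-0.4170)·(-1) + (-0.6255)·4 + 0.6255·2 = -1.2511; e_2·a_3 = (-0.3871)·2 + (-0.5399)·(-1) + 0.7131·4 + 0.2241·2 = 3.0662.
u_3 = a_3 + 1.2511·e_1 − 3.0662·e_2 = (2.9260, 0.1337, 1.0310, 2.0955).
‖u_3‖ = 3.7461, so e_3 = (0.7811, 0.0357, 0.2752, 0.5594).

Q = [[-0.2085, -0.3871, 0.7811], [-0.4170, -0.5399, 0.0357], [-0.6255, 0.7131, 0.2752], [0.6255, 0.2241, 0.5594]], R = [[4.7958, 1.6681, -1.2511], [0.0000, 4.2682, 3.0662], [0.0000, 0.0000, 3.7461]]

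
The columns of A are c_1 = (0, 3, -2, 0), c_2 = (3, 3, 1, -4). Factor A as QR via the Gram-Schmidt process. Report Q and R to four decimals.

c_1 = (0, 3, -2, 0); ‖c_1‖ = 3.6056, so q_1 = (0.0000, 0.8321, -0.5547, 0.0000).
q_1·c_2 = 0.0000·3 + 0.8321·3 + (-0.5547)·1 + 0.0000·(-4) = 1.9415.
u_2 = c_2 − 1.9415·q_1 = (3.0000, 1.3846, 2.0769, -4.0000).
‖u_2‖ = 5.5884, so q_2 = (0.5368, 0.2478, 0.3716, -0.7158).

Q = [[0.0000, 0.5368], [0.8321, 0.2478], [-0.5547, 0.3716], [0.0000, -0.7158]], R = [[3.6056, 1.9415], [0.0000, 5.5884]]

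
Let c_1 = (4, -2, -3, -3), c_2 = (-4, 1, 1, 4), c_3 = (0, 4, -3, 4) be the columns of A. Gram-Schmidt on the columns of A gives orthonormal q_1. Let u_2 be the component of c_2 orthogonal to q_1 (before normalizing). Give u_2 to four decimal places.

u_2 = (-0.5263, -0.7368, -1.6053, 1.3947)

q_1 = c_1/‖c_1‖ = (4, -2, -3, -3)/6.1644 = (0.6489, -0.3244, -0.4867, -0.4867).
r_{12} = q_1·c_2 = -5.3533.
u_2 = c_2 + 5.3533·q_1 = (-0.5263, -0.7368, -1.6053, 1.3947).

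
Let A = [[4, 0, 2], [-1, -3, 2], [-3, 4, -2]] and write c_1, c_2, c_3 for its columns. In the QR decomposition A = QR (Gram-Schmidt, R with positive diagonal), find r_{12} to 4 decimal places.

r_{12} = -1.7650

q_1 = c_1/‖c_1‖ = (4, -1, -3)/5.0990 = (0.7845, -0.1961, -0.5883).
r_{12} = q_1·c_2 = -1.7650.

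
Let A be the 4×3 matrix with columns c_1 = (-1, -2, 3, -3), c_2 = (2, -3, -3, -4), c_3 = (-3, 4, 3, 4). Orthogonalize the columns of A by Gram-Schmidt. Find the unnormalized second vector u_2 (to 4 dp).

c_1 = (-1, -2, 3, -3); ‖c_1‖ = 4.7958, so e_1 = (-0.2085, -0.4170, 0.6255, -0.6255).
e_1·c_2 = (-0.2085)·2 + (-0.4170)·(-3) + 0.6255·(-3) + (-0.6255)·(-4) = 1.4596.
u_2 = c_2 − 1.4596·e_1 = (2.3043, -2.3913, -3.9130, -3.0870).

u_2 = (2.3043, -2.3913, -3.9130, -3.0870)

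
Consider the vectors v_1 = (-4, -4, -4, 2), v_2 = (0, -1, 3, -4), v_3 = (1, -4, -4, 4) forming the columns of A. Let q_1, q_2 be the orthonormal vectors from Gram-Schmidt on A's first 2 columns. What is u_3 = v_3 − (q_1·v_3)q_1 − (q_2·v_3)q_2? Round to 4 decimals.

u_3 = (3.0146, -2.5985, -0.1460, 0.5401)

v_1 = (-4, -4, -4, 2); ‖v_1‖ = 7.2111, so q_1 = (-0.5547, -0.5547, -0.5547, 0.2774).
q_1·v_2 = (-0.5547)·0 + (-0.5547)·(-1) + (-0.5547)·3 + 0.2774·(-4) = -2.2188.
u_2 = v_2 + 2.2188·q_1 = (-1.2308, -2.2308, 1.7692, -3.3846).
‖u_2‖ = 4.5910, so q_2 = (-0.2681, -0.4859, 0.3854, -0.7372).
q_1·v_3 = (-0.5547)·1 + (-0.5547)·(-4) + (-0.5547)·(-4) + 0.2774·4 = 4.9923; q_2·v_3 = (-0.2681)·1 + (-0.4859)·(-4) + 0.3854·(-4) + (-0.7372)·4 = -2.8149.
u_3 = v_3 − 4.9923·q_1 + 2.8149·q_2 = (3.0146, -2.5985, -0.1460, 0.5401).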